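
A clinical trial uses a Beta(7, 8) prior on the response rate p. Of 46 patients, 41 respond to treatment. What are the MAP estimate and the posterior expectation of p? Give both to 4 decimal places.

p_MAP = 0.7966, E[p|data] = 0.7869

Posterior: Beta(7+41, 8+5) = Beta(48, 13).
Mode = (48−1)/(48+13−2) = 47/59 = 0.7966.
Mean = 48/(48+13) = 48/61 = 0.7869.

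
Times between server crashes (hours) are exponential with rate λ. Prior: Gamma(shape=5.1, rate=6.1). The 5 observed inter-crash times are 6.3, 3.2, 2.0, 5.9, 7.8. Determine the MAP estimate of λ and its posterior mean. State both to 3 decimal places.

MAP = 0.291; posterior mean = 0.323

Σ times = 25.2. Posterior: Gamma(shape = 5.1+5 = 10.1, rate = 6.1+25.2 = 31.3).
Mode = (α−1)/β = 9.1/31.3 = 0.291.
Mean = α/β = 10.1/31.3 = 0.323.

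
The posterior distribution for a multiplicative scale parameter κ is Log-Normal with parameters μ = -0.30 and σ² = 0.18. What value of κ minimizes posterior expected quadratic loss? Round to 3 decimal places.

0.811

Mode = exp(μ − σ²) = exp(-0.48) = 0.619.
Mean = exp(μ + σ²/2) = exp(-0.210) = 0.811.
Quadratic loss ⇒ the optimal estimator is the posterior mean.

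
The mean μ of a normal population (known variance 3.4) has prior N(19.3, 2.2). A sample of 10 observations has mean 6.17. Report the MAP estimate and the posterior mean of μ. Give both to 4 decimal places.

MAP: 7.9276. Posterior mean: 7.9276.

Posterior for μ is Normal. Precision-weighted mean: (1/2.2·19.3 + 10/3.4·6.17) / (1/2.2 + 10/3.4) = 7.9276.
A Normal posterior is symmetric, so mode = mean.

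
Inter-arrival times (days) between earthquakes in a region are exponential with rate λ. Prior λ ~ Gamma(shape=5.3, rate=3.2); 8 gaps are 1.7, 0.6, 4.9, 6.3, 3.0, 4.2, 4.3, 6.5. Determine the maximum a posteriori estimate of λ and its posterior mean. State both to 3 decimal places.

Σ times = 31.5. Posterior: Gamma(shape = 5.3+8 = 13.3, rate = 3.2+31.5 = 34.7).
Mode = (α−1)/β = 12.3/34.7 = 0.354.
Mean = α/β = 13.3/34.7 = 0.383.
Mean > mode: the posterior has a right tail.

λ_MAP = 0.354, E[λ|data] = 0.383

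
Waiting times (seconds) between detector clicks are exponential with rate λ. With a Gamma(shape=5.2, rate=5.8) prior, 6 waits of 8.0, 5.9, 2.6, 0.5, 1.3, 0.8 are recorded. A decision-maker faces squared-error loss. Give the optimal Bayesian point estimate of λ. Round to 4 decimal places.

0.4498

Σ times = 19.1. Posterior: Gamma(shape = 5.2+6 = 11.2, rate = 5.8+19.1 = 24.9).
Mode = (α−1)/β = 10.2/24.9 = 0.4096.
Mean = α/β = 11.2/24.9 = 0.4498.
Squared-error loss ⇒ the optimal estimator is the posterior mean.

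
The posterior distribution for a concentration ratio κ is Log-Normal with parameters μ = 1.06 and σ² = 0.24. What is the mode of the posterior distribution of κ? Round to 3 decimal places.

2.270

Mode = exp(μ − σ²) = exp(0.82) = 2.270.
Mean = exp(μ + σ²/2) = exp(1.180) = 3.254.
This is the posterior mode — the MAP estimate.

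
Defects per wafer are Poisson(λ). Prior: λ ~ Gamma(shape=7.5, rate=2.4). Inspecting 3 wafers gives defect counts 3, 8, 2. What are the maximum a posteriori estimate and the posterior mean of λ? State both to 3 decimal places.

MAP = 3.611; posterior mean = 3.796

Σ counts = 13. Posterior: Gamma(shape = 7.5+13 = 20.5, rate = 2.4+3 = 5.4).
Mode = (α−1)/β = 19.5/5.4 = 3.611.
Mean = α/β = 20.5/5.4 = 3.796.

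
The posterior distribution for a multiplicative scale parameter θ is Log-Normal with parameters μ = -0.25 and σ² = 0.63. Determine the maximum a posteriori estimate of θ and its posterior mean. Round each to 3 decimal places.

MAP: 0.415. Posterior mean: 1.067.

Mode = exp(μ − σ²) = exp(-0.88) = 0.415.
Mean = exp(μ + σ²/2) = exp(0.065) = 1.067.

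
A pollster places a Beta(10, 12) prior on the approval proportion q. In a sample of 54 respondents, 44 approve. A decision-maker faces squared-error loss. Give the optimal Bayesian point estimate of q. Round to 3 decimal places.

0.711

Posterior: Beta(10+44, 12+10) = Beta(54, 22).
Mode = (54−1)/(54+22−2) = 53/74 = 0.716.
Mean = 54/(54+22) = 54/76 = 0.711.
Squared-error loss ⇒ the optimal estimator is the posterior mean.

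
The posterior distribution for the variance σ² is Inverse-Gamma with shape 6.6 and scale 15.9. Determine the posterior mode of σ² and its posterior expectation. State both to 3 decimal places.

Mode = β/(α+1) = 15.9/7.6 = 2.092.
Mean = β/(α−1) = 15.9/5.6 = 2.839.
The posterior is right-skewed, so the mean exceeds the mode.

MAP = 2.092; posterior mean = 2.839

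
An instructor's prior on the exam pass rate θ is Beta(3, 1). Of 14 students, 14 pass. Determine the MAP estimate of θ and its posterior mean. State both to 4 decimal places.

MAP: 1.0000. Posterior mean: 0.9444.

Posterior: Beta(3+14, 1+0) = Beta(17, 1).
Since β = 1 ≤ 1 and α > 1, the Beta density is monotone increasing on [0,1]; the mode is at 1.
Mean = 17/(17+1) = 0.9444.
Mode > mean: the posterior has a left tail.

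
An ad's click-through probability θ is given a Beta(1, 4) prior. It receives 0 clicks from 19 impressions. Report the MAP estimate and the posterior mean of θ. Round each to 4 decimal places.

MAP: 0.0000. Posterior mean: 0.0417.

Posterior: Beta(1+0, 4+19) = Beta(1, 23).
Since α = 1 ≤ 1 and β > 1, the Beta density is monotone decreasing on [0,1]; the mode is at 0.
Mean = 1/(1+23) = 0.0417.
The posterior is right-skewed, so the mean exceeds the mode.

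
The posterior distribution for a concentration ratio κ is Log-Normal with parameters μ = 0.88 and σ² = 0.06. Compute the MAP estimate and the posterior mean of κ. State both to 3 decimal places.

Mode = exp(μ − σ²) = exp(0.82) = 2.270.
Mean = exp(μ + σ²/2) = exp(0.910) = 2.484.

MAP: 2.270. Posterior mean: 2.484.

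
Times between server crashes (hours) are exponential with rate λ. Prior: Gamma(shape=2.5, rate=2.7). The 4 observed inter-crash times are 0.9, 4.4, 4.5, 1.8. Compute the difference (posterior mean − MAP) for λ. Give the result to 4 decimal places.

Σ times = 11.6. Posterior: Gamma(shape = 2.5+4 = 6.5, rate = 2.7+11.6 = 14.3).
Mode = (α−1)/β = 5.5/14.3 = 0.3846.
Mean = α/β = 6.5/14.3 = 0.4545.
Difference = 0.4545 − 0.3846 = 0.0699.
Mean > mode: the posterior has a right tail.

0.0699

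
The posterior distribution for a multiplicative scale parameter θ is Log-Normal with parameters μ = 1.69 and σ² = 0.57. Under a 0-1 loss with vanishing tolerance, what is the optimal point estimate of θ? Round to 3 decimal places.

Mode = exp(μ − σ²) = exp(1.12) = 3.065.
Mean = exp(μ + σ²/2) = exp(1.975) = 7.207.
This is the posterior mode — the MAP estimate.

3.065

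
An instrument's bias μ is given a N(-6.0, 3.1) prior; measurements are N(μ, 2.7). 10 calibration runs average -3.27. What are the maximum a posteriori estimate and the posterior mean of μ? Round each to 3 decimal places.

Posterior for μ is Normal. Precision-weighted mean: (1/3.1·-6.0 + 10/2.7·-3.27) / (1/3.1 + 10/2.7) = -3.489.
A Normal posterior is symmetric, so mode = mean.

maximum a posteriori estimate = -3.489, posterior mean = -3.489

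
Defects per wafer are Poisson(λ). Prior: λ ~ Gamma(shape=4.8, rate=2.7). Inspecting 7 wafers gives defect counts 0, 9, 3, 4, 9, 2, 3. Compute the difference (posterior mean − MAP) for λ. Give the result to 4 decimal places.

Σ counts = 30. Posterior: Gamma(shape = 4.8+30 = 34.8, rate = 2.7+7 = 9.7).
Mode = (α−1)/β = 33.8/9.7 = 3.4845.
Mean = α/β = 34.8/9.7 = 3.5876.
Difference = 3.5876 − 3.4845 = 0.1031.
The posterior is right-skewed, so the mean exceeds the mode.

0.1031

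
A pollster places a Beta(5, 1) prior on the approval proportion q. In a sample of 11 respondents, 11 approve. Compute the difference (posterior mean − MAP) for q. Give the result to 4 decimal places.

Posterior: Beta(5+11, 1+0) = Beta(16, 1).
Since β = 1 ≤ 1 and α > 1, the Beta density is monotone increasing on [0,1]; the mode is at 1.
Mean = 16/(16+1) = 0.9412.
Difference = 0.9412 − 1.0000 = -0.0588.

-0.0588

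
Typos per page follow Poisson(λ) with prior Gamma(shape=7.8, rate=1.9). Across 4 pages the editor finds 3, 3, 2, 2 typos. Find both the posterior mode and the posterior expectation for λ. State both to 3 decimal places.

λ_MAP = 2.847, E[λ|data] = 3.017

Σ counts = 10. Posterior: Gamma(shape = 7.8+10 = 17.8, rate = 1.9+4 = 5.9).
Mode = (α−1)/β = 16.8/5.9 = 2.847.
Mean = α/β = 17.8/5.9 = 3.017.
The mean is pulled above the mode by the posterior's right skew.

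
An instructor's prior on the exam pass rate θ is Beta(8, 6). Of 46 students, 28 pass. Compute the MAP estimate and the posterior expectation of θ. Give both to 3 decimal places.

MAP estimate = 0.603, posterior expectation = 0.600

Posterior: Beta(8+28, 6+18) = Beta(36, 24).
Mode = (36−1)/(36+24−2) = 35/58 = 0.603.
Mean = 36/(36+24) = 36/60 = 0.600.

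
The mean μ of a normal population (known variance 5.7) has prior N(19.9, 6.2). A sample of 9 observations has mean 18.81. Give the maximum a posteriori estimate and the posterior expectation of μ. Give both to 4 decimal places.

Posterior for μ is Normal. Precision-weighted mean: (1/6.2·19.9 + 9/5.7·18.81) / (1/6.2 + 9/5.7) = 18.9110.
A Normal posterior is symmetric, so mode = mean.

maximum a posteriori estimate = 18.9110, posterior expectation = 18.9110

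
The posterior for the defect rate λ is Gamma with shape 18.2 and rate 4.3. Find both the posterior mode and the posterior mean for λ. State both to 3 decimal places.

Mode = (α−1)/β = 17.2/4.3 = 4.000.
Mean = α/β = 18.2/4.3 = 4.233.
The posterior is right-skewed, so the mean exceeds the mode.

λ_MAP = 4.000, E[λ|data] = 4.233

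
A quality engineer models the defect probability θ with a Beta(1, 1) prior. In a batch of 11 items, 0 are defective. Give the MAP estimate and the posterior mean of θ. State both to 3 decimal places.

Posterior: Beta(1+0, 1+11) = Beta(1, 12).
Since α = 1 ≤ 1 and β > 1, the Beta density is monotone decreasing on [0,1]; the mode is at 0.
Mean = 1/(1+12) = 0.077.

θ_MAP = 0.000, E[θ|data] = 0.077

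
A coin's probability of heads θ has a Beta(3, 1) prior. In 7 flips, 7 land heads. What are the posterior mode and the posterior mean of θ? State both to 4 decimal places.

MAP = 1.0000; posterior mean = 0.9091

Posterior: Beta(3+7, 1+0) = Beta(10, 1).
Since β = 1 ≤ 1 and α > 1, the Beta density is monotone increasing on [0,1]; the mode is at 1.
Mean = 10/(10+1) = 0.9091.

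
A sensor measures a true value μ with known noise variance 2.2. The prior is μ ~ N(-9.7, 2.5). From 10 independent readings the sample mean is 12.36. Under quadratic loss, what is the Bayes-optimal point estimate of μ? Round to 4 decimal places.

Posterior for μ is Normal. Precision-weighted mean: (1/2.5·-9.7 + 10/2.2·12.36) / (1/2.5 + 10/2.2) = 10.5757.
A Normal posterior is symmetric, so mode = mean.
Quadratic loss ⇒ the optimal estimator is the posterior mean.

10.5757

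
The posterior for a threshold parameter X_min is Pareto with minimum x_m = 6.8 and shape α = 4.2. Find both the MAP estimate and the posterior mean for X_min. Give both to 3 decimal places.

MAP estimate = 6.800, posterior mean = 8.925

The Pareto density is strictly decreasing on [x_m, ∞), so the mode is x_m = 6.800.
Mean = α·x_m/(α−1) = 4.2·6.8/3.2 = 8.925.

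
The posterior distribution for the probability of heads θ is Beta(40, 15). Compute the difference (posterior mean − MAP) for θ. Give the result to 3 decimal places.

Mode = (40−1)/(40+15−2) = 39/53 = 0.736.
Mean = 40/(40+15) = 40/55 = 0.727.
Difference = 0.727 − 0.736 = -0.009.

-0.009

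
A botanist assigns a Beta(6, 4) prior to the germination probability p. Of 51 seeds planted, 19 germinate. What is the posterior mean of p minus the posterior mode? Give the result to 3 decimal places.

0.003

Posterior: Beta(6+19, 4+32) = Beta(25, 36).
Mode = (25−1)/(25+36−2) = 24/59 = 0.407.
Mean = 25/(25+36) = 25/61 = 0.410.
Difference = 0.410 − 0.407 = 0.003.
Right-skewed posterior ⇒ mode < mean.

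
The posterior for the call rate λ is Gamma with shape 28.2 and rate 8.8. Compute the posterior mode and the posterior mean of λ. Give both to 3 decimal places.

MAP: 3.091. Posterior mean: 3.205.

Mode = (α−1)/β = 27.2/8.8 = 3.091.
Mean = α/β = 28.2/8.8 = 3.205.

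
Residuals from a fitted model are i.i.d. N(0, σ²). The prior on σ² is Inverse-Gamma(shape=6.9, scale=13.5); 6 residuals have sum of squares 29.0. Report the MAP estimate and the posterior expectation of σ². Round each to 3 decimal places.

σ²_MAP = 2.569, E[σ²|data] = 3.146

Posterior: Inverse-Gamma(shape = 6.9+6/2 = 9.9, scale = 13.5+29.0/2 = 28.0).
Mode = β/(α+1) = 28.0/10.9 = 2.569.
Mean = β/(α−1) = 28.0/8.9 = 3.146.
Mean > mode: the posterior has a right tail.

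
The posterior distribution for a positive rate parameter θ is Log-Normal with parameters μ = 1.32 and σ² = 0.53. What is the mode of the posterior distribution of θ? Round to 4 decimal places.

Mode = exp(μ − σ²) = exp(0.79) = 2.2034.
Mean = exp(μ + σ²/2) = exp(1.585) = 4.8793.
This is the posterior mode — the MAP estimate.

2.2034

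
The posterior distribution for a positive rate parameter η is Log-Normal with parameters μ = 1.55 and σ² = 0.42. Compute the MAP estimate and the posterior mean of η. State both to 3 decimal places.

MAP = 3.096, posterior mean = 5.812

Mode = exp(μ − σ²) = exp(1.13) = 3.096.
Mean = exp(μ + σ²/2) = exp(1.760) = 5.812.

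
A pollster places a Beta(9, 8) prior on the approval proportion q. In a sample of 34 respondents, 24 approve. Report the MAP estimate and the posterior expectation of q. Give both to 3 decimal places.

MAP = 0.653; posterior mean = 0.647

Posterior: Beta(9+24, 8+10) = Beta(33, 18).
Mode = (33−1)/(33+18−2) = 32/49 = 0.653.
Mean = 33/(33+18) = 33/51 = 0.647.
The mean is pulled below the mode by the posterior's left skew.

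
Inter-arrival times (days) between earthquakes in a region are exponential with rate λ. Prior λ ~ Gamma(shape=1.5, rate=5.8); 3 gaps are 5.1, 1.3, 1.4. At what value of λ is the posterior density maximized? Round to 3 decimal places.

Σ times = 7.8. Posterior: Gamma(shape = 1.5+3 = 4.5, rate = 5.8+7.8 = 13.6).
Mode = (α−1)/β = 3.5/13.6 = 0.257.
Mean = α/β = 4.5/13.6 = 0.331.
This is the posterior mode — the MAP estimate.

0.257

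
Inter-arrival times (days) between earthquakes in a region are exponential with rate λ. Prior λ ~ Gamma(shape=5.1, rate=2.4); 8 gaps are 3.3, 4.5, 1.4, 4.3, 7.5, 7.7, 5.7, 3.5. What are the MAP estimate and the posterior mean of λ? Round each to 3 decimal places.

MAP estimate = 0.300, posterior mean = 0.325

Σ times = 37.9. Posterior: Gamma(shape = 5.1+8 = 13.1, rate = 2.4+37.9 = 40.3).
Mode = (α−1)/β = 12.1/40.3 = 0.300.
Mean = α/β = 13.1/40.3 = 0.325.
Right-skewed posterior ⇒ mode < mean.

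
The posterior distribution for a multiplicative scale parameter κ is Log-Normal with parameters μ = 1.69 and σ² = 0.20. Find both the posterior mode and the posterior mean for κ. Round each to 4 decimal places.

κ_MAP = 4.4371, E[κ|data] = 5.9895

Mode = exp(μ − σ²) = exp(1.49) = 4.4371.
Mean = exp(μ + σ²/2) = exp(1.790) = 5.9895.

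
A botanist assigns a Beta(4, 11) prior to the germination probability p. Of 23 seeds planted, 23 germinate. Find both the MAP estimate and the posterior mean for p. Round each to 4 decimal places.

Posterior: Beta(4+23, 11+0) = Beta(27, 11).
Mode = (27−1)/(27+11−2) = 26/36 = 0.7222.
Mean = 27/(27+11) = 27/38 = 0.7105.
The posterior is left-skewed, so the mode exceeds the mean.

MAP = 0.7222; posterior mean = 0.7105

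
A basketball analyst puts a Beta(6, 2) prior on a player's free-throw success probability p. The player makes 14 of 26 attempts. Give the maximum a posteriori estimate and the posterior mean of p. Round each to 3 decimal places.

MAP = 0.594; posterior mean = 0.588

Posterior: Beta(6+14, 2+12) = Beta(20, 14).
Mode = (20−1)/(20+14−2) = 19/32 = 0.594.
Mean = 20/(20+14) = 20/34 = 0.588.
The mean is pulled below the mode by the posterior's left skew.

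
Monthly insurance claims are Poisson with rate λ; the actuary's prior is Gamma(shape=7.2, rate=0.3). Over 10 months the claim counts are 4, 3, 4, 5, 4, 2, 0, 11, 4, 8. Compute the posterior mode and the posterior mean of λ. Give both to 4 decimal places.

MAP = 4.9709, posterior mean = 5.0680

Σ counts = 45. Posterior: Gamma(shape = 7.2+45 = 52.2, rate = 0.3+10 = 10.3).
Mode = (α−1)/β = 51.2/10.3 = 4.9709.
Mean = α/β = 52.2/10.3 = 5.0680.
The mean is pulled above the mode by the posterior's right skew.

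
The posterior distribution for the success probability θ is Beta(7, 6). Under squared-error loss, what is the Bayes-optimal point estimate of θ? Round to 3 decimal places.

Mode = (7−1)/(7+6−2) = 6/11 = 0.545.
Mean = 7/(7+6) = 7/13 = 0.538.
Squared-error loss ⇒ the optimal estimator is the posterior mean.

0.538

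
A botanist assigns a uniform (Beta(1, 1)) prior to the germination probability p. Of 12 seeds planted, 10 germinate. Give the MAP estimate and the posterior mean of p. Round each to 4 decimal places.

Posterior: Beta(1+10, 1+2) = Beta(11, 3).
Mode = (11−1)/(11+3−2) = 10/12 = 0.8333.
With a flat prior the MAP equals the MLE, 10/12.
Mean = 11/(11+3) = 11/14 = 0.7857.

p_MAP = 0.8333, E[p|data] = 0.7857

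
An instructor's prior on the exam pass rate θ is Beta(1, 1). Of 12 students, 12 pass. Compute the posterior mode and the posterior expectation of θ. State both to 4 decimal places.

MAP = 1.0000, posterior mean = 0.9286

Posterior: Beta(1+12, 1+0) = Beta(13, 1).
Since β = 1 ≤ 1 and α > 1, the Beta density is monotone increasing on [0,1]; the mode is at 1.
Mean = 13/(13+1) = 0.9286.
Left-skewed posterior ⇒ mean < mode.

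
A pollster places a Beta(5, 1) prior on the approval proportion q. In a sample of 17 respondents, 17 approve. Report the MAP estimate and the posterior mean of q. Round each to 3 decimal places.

Posterior: Beta(5+17, 1+0) = Beta(22, 1).
Since β = 1 ≤ 1 and α > 1, the Beta density is monotone increasing on [0,1]; the mode is at 1.
Mean = 22/(22+1) = 0.957.

MAP: 1.000. Posterior mean: 0.957.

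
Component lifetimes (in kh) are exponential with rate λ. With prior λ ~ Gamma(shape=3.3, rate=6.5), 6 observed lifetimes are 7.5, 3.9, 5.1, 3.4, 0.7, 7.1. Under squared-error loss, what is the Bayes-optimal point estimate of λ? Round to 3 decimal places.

Σ times = 27.7. Posterior: Gamma(shape = 3.3+6 = 9.3, rate = 6.5+27.7 = 34.2).
Mode = (α−1)/β = 8.3/34.2 = 0.243.
Mean = α/β = 9.3/34.2 = 0.272.
Squared-error loss ⇒ the optimal estimator is the posterior mean.

0.272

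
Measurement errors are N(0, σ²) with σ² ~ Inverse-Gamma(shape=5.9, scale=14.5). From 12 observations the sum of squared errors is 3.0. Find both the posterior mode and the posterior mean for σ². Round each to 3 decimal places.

Posterior: Inverse-Gamma(shape = 5.9+12/2 = 11.9, scale = 14.5+3.0/2 = 16.0).
Mode = β/(α+1) = 16.0/12.9 = 1.240.
Mean = β/(α−1) = 16.0/10.9 = 1.468.
The posterior is right-skewed, so the mean exceeds the mode.

σ²_MAP = 1.240, E[σ²|data] = 1.468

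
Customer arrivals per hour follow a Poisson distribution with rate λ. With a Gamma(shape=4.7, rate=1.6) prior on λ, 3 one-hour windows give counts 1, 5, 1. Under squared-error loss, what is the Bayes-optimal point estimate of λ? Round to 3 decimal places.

Σ counts = 7. Posterior: Gamma(shape = 4.7+7 = 11.7, rate = 1.6+3 = 4.6).
Mode = (α−1)/β = 10.7/4.6 = 2.326.
Mean = α/β = 11.7/4.6 = 2.543.
Squared-error loss ⇒ the optimal estimator is the posterior mean.

2.543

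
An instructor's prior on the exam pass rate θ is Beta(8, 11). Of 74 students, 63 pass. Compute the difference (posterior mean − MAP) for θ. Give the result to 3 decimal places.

Posterior: Beta(8+63, 11+11) = Beta(71, 22).
Mode = (71−1)/(71+22−2) = 70/91 = 0.769.
Mean = 71/(71+22) = 71/93 = 0.763.
Difference = 0.763 − 0.769 = -0.006.
Left-skewed posterior ⇒ mean < mode.

-0.006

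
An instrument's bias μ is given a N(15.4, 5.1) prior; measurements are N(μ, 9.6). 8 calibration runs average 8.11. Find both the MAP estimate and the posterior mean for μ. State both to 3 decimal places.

MAP: 9.499. Posterior mean: 9.499.

Posterior for μ is Normal. Precision-weighted mean: (1/5.1·15.4 + 8/9.6·8.11) / (1/5.1 + 8/9.6) = 9.499.
A Normal posterior is symmetric, so mode = mean.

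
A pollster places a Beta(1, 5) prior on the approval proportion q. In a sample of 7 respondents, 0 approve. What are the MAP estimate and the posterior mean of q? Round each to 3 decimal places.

MAP: 0.000. Posterior mean: 0.077.

Posterior: Beta(1+0, 5+7) = Beta(1, 12).
Since α = 1 ≤ 1 and β > 1, the Beta density is monotone decreasing on [0,1]; the mode is at 0.
Mean = 1/(1+12) = 0.077.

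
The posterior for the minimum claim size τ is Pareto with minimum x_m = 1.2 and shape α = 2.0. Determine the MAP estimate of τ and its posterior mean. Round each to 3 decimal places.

The Pareto density is strictly decreasing on [x_m, ∞), so the mode is x_m = 1.200.
Mean = α·x_m/(α−1) = 2.0·1.2/1.0 = 2.400.

MAP: 1.200. Posterior mean: 2.400.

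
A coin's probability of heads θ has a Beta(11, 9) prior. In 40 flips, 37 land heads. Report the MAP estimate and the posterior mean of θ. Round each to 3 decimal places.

Posterior: Beta(11+37, 9+3) = Beta(48, 12).
Mode = (48−1)/(48+12−2) = 47/58 = 0.810.
Mean = 48/(48+12) = 48/60 = 0.800.
The posterior is left-skewed, so the mode exceeds the mean.

MAP = 0.810, posterior mean = 0.800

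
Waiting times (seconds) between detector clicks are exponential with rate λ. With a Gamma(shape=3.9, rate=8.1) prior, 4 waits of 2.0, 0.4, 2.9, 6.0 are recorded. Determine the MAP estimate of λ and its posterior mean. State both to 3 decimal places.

MAP estimate = 0.356, posterior mean = 0.407

Σ times = 11.3. Posterior: Gamma(shape = 3.9+4 = 7.9, rate = 8.1+11.3 = 19.4).
Mode = (α−1)/β = 6.9/19.4 = 0.356.
Mean = α/β = 7.9/19.4 = 0.407.
Right-skewed posterior ⇒ mode < mean.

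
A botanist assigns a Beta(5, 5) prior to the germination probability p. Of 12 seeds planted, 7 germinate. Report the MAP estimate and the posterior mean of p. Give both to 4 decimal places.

Posterior: Beta(5+7, 5+5) = Beta(12, 10).
Mode = (12−1)/(12+10−2) = 11/20 = 0.5500.
Mean = 12/(12+10) = 12/22 = 0.5455.
The posterior is left-skewed, so the mode exceeds the mean.

p_MAP = 0.5500, E[p|data] = 0.5455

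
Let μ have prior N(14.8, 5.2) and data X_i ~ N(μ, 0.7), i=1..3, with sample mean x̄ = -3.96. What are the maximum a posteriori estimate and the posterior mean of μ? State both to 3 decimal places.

Posterior for μ is Normal. Precision-weighted mean: (1/5.2·14.8 + 3/0.7·-3.96) / (1/5.2 + 3/0.7) = -3.154.
A Normal posterior is symmetric, so mode = mean.

MAP: -3.154. Posterior mean: -3.154.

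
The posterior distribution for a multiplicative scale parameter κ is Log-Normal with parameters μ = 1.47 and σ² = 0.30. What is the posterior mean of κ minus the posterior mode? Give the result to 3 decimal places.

Mode = exp(μ − σ²) = exp(1.17) = 3.222.
Mean = exp(μ + σ²/2) = exp(1.620) = 5.053.
Difference = 5.053 − 3.222 = 1.831.

1.831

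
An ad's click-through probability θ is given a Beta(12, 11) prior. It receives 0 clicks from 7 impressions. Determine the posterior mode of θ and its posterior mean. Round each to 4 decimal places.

Posterior: Beta(12+0, 11+7) = Beta(12, 18).
Mode = (12−1)/(12+18−2) = 11/28 = 0.3929.
Mean = 12/(12+18) = 12/30 = 0.4000.

MAP = 0.3929; posterior mean = 0.4000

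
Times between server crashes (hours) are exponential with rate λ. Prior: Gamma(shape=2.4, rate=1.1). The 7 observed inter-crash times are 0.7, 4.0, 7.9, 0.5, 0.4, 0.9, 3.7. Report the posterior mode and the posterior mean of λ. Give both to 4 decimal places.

Σ times = 18.1. Posterior: Gamma(shape = 2.4+7 = 9.4, rate = 1.1+18.1 = 19.2).
Mode = (α−1)/β = 8.4/19.2 = 0.4375.
Mean = α/β = 9.4/19.2 = 0.4896.
Mean > mode: the posterior has a right tail.

MAP: 0.4375. Posterior mean: 0.4896.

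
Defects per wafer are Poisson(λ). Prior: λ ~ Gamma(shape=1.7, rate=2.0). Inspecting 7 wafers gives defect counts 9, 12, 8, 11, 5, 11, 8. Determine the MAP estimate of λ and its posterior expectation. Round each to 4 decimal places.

MAP = 7.1889, posterior mean = 7.3000

Σ counts = 64. Posterior: Gamma(shape = 1.7+64 = 65.7, rate = 2.0+7 = 9.0).
Mode = (α−1)/β = 64.7/9.0 = 7.1889.
Mean = α/β = 65.7/9.0 = 7.3000.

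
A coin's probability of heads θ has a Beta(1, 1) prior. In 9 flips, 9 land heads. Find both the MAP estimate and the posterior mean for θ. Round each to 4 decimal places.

Posterior: Beta(1+9, 1+0) = Beta(10, 1).
Since β = 1 ≤ 1 and α > 1, the Beta density is monotone increasing on [0,1]; the mode is at 1.
Mean = 10/(10+1) = 0.9091.

MAP estimate = 1.0000, posterior mean = 0.9091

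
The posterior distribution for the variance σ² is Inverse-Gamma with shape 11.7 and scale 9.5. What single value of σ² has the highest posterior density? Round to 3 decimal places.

Mode = β/(α+1) = 9.5/12.7 = 0.748.
Mean = β/(α−1) = 9.5/10.7 = 0.888.
This is the posterior mode — the MAP estimate.

0.748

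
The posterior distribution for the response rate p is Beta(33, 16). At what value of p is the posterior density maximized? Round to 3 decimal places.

Mode = (33−1)/(33+16−2) = 32/47 = 0.681.
Mean = 33/(33+16) = 33/49 = 0.673.
This is the posterior mode — the MAP estimate.

0.681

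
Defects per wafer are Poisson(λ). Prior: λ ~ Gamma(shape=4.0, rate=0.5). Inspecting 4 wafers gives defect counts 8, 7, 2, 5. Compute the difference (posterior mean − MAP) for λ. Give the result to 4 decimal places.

Σ counts = 22. Posterior: Gamma(shape = 4.0+22 = 26.0, rate = 0.5+4 = 4.5).
Mode = (α−1)/β = 25.0/4.5 = 5.5556.
Mean = α/β = 26.0/4.5 = 5.7778.
Difference = 5.7778 − 5.5556 = 0.2222.

0.2222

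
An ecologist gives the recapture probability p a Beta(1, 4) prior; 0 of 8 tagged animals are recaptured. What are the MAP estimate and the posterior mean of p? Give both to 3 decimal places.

Posterior: Beta(1+0, 4+8) = Beta(1, 12).
Since α = 1 ≤ 1 and β > 1, the Beta density is monotone decreasing on [0,1]; the mode is at 0.
Mean = 1/(1+12) = 0.077.

MAP = 0.000, posterior mean = 0.077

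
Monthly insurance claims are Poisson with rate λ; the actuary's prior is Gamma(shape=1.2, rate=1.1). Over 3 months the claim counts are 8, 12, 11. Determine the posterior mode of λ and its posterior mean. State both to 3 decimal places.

λ_MAP = 7.610, E[λ|data] = 7.854

Σ counts = 31. Posterior: Gamma(shape = 1.2+31 = 32.2, rate = 1.1+3 = 4.1).
Mode = (α−1)/β = 31.2/4.1 = 7.610.
Mean = α/β = 32.2/4.1 = 7.854.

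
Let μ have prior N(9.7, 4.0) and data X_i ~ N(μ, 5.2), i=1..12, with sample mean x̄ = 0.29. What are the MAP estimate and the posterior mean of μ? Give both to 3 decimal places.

MAP: 1.210. Posterior mean: 1.210.

Posterior for μ is Normal. Precision-weighted mean: (1/4.0·9.7 + 12/5.2·0.29) / (1/4.0 + 12/5.2) = 1.210.
A Normal posterior is symmetric, so mode = mean.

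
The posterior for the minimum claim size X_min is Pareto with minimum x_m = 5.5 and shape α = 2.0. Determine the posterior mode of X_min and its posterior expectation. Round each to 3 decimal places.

The Pareto density is strictly decreasing on [x_m, ∞), so the mode is x_m = 5.500.
Mean = α·x_m/(α−1) = 2.0·5.5/1.0 = 11.000.

X_min_MAP = 5.500, E[X_min|data] = 11.000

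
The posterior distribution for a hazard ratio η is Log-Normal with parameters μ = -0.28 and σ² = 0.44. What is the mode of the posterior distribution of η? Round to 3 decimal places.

Mode = exp(μ − σ²) = exp(-0.72) = 0.487.
Mean = exp(μ + σ²/2) = exp(-0.060) = 0.942.
This is the posterior mode — the MAP estimate.

0.487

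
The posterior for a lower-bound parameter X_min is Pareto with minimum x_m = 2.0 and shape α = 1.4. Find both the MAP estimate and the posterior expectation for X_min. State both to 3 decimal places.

The Pareto density is strictly decreasing on [x_m, ∞), so the mode is x_m = 2.000.
Mean = α·x_m/(α−1) = 1.4·2.0/0.4 = 7.000.
Mean > mode: the posterior has a right tail.

MAP estimate = 2.000, posterior expectation = 7.000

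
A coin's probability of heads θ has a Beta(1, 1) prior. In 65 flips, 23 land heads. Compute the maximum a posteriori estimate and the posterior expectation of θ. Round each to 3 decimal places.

MAP = 0.354; posterior mean = 0.358

Posterior: Beta(1+23, 1+42) = Beta(24, 43).
Mode = (24−1)/(24+43−2) = 23/65 = 0.354.
With a flat prior the MAP equals the MLE, 23/65.
Mean = 24/(24+43) = 24/67 = 0.358.
Right-skewed posterior ⇒ mode < mean.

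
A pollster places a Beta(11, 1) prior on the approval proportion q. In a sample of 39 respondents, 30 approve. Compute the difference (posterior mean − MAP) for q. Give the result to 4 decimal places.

Posterior: Beta(11+30, 1+9) = Beta(41, 10).
Mode = (41−1)/(41+10−2) = 40/49 = 0.8163.
Mean = 41/(41+10) = 41/51 = 0.8039.
Difference = 0.8039 − 0.8163 = -0.0124.
Left-skewed posterior ⇒ mean < mode.

-0.0124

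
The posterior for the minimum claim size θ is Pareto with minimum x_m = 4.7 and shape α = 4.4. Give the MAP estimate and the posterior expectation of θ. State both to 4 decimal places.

The Pareto density is strictly decreasing on [x_m, ∞), so the mode is x_m = 4.7000.
Mean = α·x_m/(α−1) = 4.4·4.7/3.4 = 6.0824.

MAP = 4.7000, posterior mean = 6.0824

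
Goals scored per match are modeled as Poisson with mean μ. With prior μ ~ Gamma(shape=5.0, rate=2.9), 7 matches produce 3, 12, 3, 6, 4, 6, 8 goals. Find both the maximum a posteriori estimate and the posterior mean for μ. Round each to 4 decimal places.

MAP: 4.6465. Posterior mean: 4.7475.

Σ counts = 42. Posterior: Gamma(shape = 5.0+42 = 47.0, rate = 2.9+7 = 9.9).
Mode = (α−1)/β = 46.0/9.9 = 4.6465.
Mean = α/β = 47.0/9.9 = 4.7475.
The mean is pulled above the mode by the posterior's right skew.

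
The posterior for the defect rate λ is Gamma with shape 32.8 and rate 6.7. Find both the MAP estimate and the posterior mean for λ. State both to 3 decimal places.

MAP: 4.746. Posterior mean: 4.896.

Mode = (α−1)/β = 31.8/6.7 = 4.746.
Mean = α/β = 32.8/6.7 = 4.896.
Right-skewed posterior ⇒ mode < mean.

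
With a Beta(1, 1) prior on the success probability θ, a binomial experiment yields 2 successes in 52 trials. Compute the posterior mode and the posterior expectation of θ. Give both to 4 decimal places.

MAP = 0.0385, posterior mean = 0.0556

Posterior: Beta(1+2, 1+50) = Beta(3, 51).
Mode = (3−1)/(3+51−2) = 2/52 = 0.0385.
With a flat prior the MAP equals the MLE, 2/52.
Mean = 3/(3+51) = 3/54 = 0.0556.
Right-skewed posterior ⇒ mode < mean.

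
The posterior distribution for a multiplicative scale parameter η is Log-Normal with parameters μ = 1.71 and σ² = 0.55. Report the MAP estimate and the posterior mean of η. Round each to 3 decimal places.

MAP: 3.190. Posterior mean: 7.279.

Mode = exp(μ − σ²) = exp(1.16) = 3.190.
Mean = exp(μ + σ²/2) = exp(1.985) = 7.279.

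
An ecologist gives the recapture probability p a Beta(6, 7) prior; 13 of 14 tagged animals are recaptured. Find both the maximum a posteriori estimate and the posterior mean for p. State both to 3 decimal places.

p_MAP = 0.720, E[p|data] = 0.704

Posterior: Beta(6+13, 7+1) = Beta(19, 8).
Mode = (19−1)/(19+8−2) = 18/25 = 0.720.
Mean = 19/(19+8) = 19/27 = 0.704.
Mode > mean: the posterior has a left tail.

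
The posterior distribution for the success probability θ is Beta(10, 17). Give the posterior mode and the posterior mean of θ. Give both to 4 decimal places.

Mode = (10−1)/(10+17−2) = 9/25 = 0.3600.
Mean = 10/(10+17) = 10/27 = 0.3704.

MAP = 0.3600, posterior mean = 0.3704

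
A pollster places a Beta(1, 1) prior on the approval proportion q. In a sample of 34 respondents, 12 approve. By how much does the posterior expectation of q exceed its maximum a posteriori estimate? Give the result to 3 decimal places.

0.008

Posterior: Beta(1+12, 1+22) = Beta(13, 23).
Mode = (13−1)/(13+23−2) = 12/34 = 0.353.
Mean = 13/(13+23) = 13/36 = 0.361.
Difference = 0.361 − 0.353 = 0.008.
The mean is pulled above the mode by the posterior's right skew.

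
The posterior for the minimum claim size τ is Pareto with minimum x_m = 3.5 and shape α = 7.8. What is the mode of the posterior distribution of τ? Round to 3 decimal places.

3.500

The Pareto density is strictly decreasing on [x_m, ∞), so the mode is x_m = 3.500.
Mean = α·x_m/(α−1) = 7.8·3.5/6.8 = 4.015.
This is the posterior mode — the MAP estimate.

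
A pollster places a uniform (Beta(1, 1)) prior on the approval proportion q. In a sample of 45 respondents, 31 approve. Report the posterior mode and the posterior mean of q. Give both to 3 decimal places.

q_MAP = 0.689, E[q|data] = 0.681

Posterior: Beta(1+31, 1+14) = Beta(32, 15).
Mode = (32−1)/(32+15−2) = 31/45 = 0.689.
With a flat prior the MAP equals the MLE, 31/45.
Mean = 32/(32+15) = 32/47 = 0.681.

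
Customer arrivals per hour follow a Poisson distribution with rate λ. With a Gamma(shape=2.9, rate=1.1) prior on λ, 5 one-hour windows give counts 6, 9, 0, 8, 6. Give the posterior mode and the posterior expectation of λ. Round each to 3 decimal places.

Σ counts = 29. Posterior: Gamma(shape = 2.9+29 = 31.9, rate = 1.1+5 = 6.1).
Mode = (α−1)/β = 30.9/6.1 = 5.066.
Mean = α/β = 31.9/6.1 = 5.230.

MAP = 5.066; posterior mean = 5.230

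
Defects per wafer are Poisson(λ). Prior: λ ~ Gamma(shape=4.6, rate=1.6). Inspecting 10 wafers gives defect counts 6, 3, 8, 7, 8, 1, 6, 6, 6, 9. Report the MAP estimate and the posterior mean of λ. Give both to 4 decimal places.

Σ counts = 60. Posterior: Gamma(shape = 4.6+60 = 64.6, rate = 1.6+10 = 11.6).
Mode = (α−1)/β = 63.6/11.6 = 5.4828.
Mean = α/β = 64.6/11.6 = 5.5690.
Right-skewed posterior ⇒ mode < mean.

MAP: 5.4828. Posterior mean: 5.5690.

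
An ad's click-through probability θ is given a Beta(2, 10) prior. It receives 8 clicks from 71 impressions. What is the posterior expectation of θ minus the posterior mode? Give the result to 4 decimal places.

0.0094

Posterior: Beta(2+8, 10+63) = Beta(10, 73).
Mode = (10−1)/(10+73−2) = 9/81 = 0.1111.
Mean = 10/(10+73) = 10/83 = 0.1205.
Difference = 0.1205 − 0.1111 = 0.0094.
The mean is pulled above the mode by the posterior's right skew.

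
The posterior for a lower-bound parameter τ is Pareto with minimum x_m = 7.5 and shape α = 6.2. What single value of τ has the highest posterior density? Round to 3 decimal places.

The Pareto density is strictly decreasing on [x_m, ∞), so the mode is x_m = 7.500.
Mean = α·x_m/(α−1) = 6.2·7.5/5.2 = 8.942.
This is the posterior mode — the MAP estimate.

7.500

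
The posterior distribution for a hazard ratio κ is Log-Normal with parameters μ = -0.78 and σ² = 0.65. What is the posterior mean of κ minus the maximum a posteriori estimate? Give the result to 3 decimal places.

0.395

Mode = exp(μ − σ²) = exp(-1.43) = 0.239.
Mean = exp(μ + σ²/2) = exp(-0.455) = 0.634.
Difference = 0.634 − 0.239 = 0.395.
The mean is pulled above the mode by the posterior's right skew.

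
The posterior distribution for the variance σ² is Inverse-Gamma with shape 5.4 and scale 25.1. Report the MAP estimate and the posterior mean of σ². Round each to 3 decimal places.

MAP = 3.922; posterior mean = 5.705

Mode = β/(α+1) = 25.1/6.4 = 3.922.
Mean = β/(α−1) = 25.1/4.4 = 5.705.
The posterior is right-skewed, so the mean exceeds the mode.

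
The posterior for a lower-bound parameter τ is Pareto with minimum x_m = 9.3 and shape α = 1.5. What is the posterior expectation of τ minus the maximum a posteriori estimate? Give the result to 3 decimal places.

18.600

The Pareto density is strictly decreasing on [x_m, ∞), so the mode is x_m = 9.300.
Mean = α·x_m/(α−1) = 1.5·9.3/0.5 = 27.900.
Difference = 27.900 − 9.300 = 18.600.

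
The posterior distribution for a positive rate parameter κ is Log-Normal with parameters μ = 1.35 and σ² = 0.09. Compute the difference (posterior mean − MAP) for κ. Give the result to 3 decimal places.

Mode = exp(μ − σ²) = exp(1.26) = 3.525.
Mean = exp(μ + σ²/2) = exp(1.395) = 4.035.
Difference = 4.035 − 3.525 = 0.510.

0.510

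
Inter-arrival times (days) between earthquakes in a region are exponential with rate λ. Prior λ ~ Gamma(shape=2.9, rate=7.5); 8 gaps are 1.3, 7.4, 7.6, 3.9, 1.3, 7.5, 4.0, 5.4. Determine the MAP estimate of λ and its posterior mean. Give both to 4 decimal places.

Σ times = 38.4. Posterior: Gamma(shape = 2.9+8 = 10.9, rate = 7.5+38.4 = 45.9).
Mode = (α−1)/β = 9.9/45.9 = 0.2157.
Mean = α/β = 10.9/45.9 = 0.2375.

λ_MAP = 0.2157, E[λ|data] = 0.2375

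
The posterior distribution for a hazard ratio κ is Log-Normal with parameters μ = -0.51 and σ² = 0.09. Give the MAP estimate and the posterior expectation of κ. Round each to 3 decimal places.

MAP estimate = 0.549, posterior expectation = 0.628

Mode = exp(μ − σ²) = exp(-0.60) = 0.549.
Mean = exp(μ + σ²/2) = exp(-0.465) = 0.628.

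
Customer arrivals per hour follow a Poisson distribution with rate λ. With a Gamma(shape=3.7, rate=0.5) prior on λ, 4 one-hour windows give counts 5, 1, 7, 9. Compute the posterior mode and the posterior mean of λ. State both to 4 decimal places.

MAP: 5.4889. Posterior mean: 5.7111.

Σ counts = 22. Posterior: Gamma(shape = 3.7+22 = 25.7, rate = 0.5+4 = 4.5).
Mode = (α−1)/β = 24.7/4.5 = 5.4889.
Mean = α/β = 25.7/4.5 = 5.7111.
The mean is pulled above the mode by the posterior's right skew.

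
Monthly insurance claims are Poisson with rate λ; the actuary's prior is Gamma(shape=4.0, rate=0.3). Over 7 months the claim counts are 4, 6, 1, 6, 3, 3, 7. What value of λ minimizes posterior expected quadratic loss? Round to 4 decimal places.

4.6575

Σ counts = 30. Posterior: Gamma(shape = 4.0+30 = 34.0, rate = 0.3+7 = 7.3).
Mode = (α−1)/β = 33.0/7.3 = 4.5205.
Mean = α/β = 34.0/7.3 = 4.6575.
Quadratic loss ⇒ the optimal estimator is the posterior mean.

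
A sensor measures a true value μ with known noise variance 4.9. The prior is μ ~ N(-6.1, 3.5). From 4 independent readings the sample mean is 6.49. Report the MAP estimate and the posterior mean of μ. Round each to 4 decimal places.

μ_MAP = 3.2259, E[μ|data] = 3.2259

Posterior for μ is Normal. Precision-weighted mean: (1/3.5·-6.1 + 4/4.9·6.49) / (1/3.5 + 4/4.9) = 3.2259.
A Normal posterior is symmetric, so mode = mean.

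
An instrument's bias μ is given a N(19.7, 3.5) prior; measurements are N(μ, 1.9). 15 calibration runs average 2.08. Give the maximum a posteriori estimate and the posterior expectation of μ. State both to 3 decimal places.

MAP: 2.695. Posterior mean: 2.695.

Posterior for μ is Normal. Precision-weighted mean: (1/3.5·19.7 + 15/1.9·2.08) / (1/3.5 + 15/1.9) = 2.695.
A Normal posterior is symmetric, so mode = mean.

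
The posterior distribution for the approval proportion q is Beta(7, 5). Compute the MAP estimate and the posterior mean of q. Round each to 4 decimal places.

Mode = (7−1)/(7+5−2) = 6/10 = 0.6000.
Mean = 7/(7+5) = 7/12 = 0.5833.
The mean is pulled below the mode by the posterior's left skew.

MAP = 0.6000, posterior mean = 0.5833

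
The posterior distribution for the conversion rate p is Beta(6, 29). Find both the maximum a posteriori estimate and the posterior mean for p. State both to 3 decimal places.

Mode = (6−1)/(6+29−2) = 5/33 = 0.152.
Mean = 6/(6+29) = 6/35 = 0.171.

MAP = 0.152; posterior mean = 0.171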